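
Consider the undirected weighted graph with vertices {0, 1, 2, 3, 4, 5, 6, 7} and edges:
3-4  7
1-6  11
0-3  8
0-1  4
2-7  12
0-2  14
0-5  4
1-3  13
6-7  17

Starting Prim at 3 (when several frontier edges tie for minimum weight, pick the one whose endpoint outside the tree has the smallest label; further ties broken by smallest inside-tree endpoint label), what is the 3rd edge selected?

Grow the tree from 3 using Prim:
Step 1: cheapest edge leaving the tree is 3-4 (7); add 4.
Step 2: cheapest edge leaving the tree is 0-3 (8); add 0.
Step 3: cheapest edge leaving the tree is 0-1 (4); add 1.
Step 4: cheapest edge leaving the tree is 0-5 (4); add 5.
Step 5: cheapest edge leaving the tree is 1-6 (11); add 6.
Step 6: cheapest edge leaving the tree is 0-2 (14); add 2.
Step 7: cheapest edge leaving the tree is 2-7 (12); add 7.
The 3rd edge added is 0-1.

0-1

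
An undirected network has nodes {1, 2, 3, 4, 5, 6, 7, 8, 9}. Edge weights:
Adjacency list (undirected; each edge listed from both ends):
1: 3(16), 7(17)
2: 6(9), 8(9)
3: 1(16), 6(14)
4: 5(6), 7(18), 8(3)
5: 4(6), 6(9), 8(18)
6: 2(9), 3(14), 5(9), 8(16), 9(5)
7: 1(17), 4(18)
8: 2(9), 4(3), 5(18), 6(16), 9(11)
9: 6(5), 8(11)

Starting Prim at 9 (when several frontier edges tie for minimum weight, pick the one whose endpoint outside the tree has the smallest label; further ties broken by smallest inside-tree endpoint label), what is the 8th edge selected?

Prim, starting at 9.
Step 1: cheapest edge leaving the tree is 6—9 (5); add 6.
Step 2: cheapest edge leaving the tree is 2—6 (9); add 2.
Step 3: cheapest edge leaving the tree is 5—6 (9); add 5.
Step 4: cheapest edge leaving the tree is 4—5 (6); add 4.
Step 5: cheapest edge leaving the tree is 4—8 (3); add 8.
Step 6: cheapest edge leaving the tree is 3—6 (14); add 3.
Step 7: cheapest edge leaving the tree is 1—3 (16); add 1.
Step 8: cheapest edge leaving the tree is 1—7 (17); add 7.
The 8th edge added is 1—7.

1-7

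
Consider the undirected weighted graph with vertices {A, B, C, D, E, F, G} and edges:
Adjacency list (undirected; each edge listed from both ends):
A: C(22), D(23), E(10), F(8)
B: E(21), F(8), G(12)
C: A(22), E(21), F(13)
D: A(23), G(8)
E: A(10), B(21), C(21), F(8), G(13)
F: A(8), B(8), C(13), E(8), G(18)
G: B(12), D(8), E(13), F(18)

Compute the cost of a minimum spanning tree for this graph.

57

Prim, starting at A.
Step 1: cheapest edge leaving the tree is A–F (8); add F.
Step 2: cheapest edge leaving the tree is B–F (8); add B.
Step 3: cheapest edge leaving the tree is E–F (8); add E.
Step 4: cheapest edge leaving the tree is B–G (12); add G.
Step 5: cheapest edge leaving the tree is D–G (8); add D.
Step 6: cheapest edge leaving the tree is C–F (13); add C.
MST edges: A–F, B–F, E–F, B–G, D–G, C–F; total weight 8+8+8+12+8+13 = 57.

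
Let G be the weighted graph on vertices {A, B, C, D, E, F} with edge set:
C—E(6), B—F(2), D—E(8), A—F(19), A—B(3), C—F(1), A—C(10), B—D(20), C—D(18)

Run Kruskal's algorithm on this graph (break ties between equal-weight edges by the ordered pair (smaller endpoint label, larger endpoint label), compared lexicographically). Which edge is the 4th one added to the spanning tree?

C-E

Kruskal: consider edges lightest-first.
C—F (1): add — endpoints in different components.
B—F (2): add — endpoints in different components.
A—B (3): add — endpoints in different components.
C—E (6): add — endpoints in different components.
D—E (8): add — endpoints in different components.
The 4th edge added is C—E.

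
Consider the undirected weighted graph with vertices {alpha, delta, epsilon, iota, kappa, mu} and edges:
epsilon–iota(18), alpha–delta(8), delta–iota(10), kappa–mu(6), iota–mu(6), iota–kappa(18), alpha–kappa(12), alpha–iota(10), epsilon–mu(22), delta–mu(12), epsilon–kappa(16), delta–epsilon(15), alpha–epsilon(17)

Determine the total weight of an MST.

45

Prim, starting at alpha.
Step 1: frontier [alpha–delta 8, alpha–iota 10, alpha–kappa 12, alpha–epsilon 17] → take alpha–delta (8); add delta.
Step 2: frontier [alpha–iota 10, alpha–kappa 12, alpha–epsilon 17, delta–iota 10, delta–mu 12, delta–epsilon 15] → take alpha–iota (10); add iota.
Step 3: frontier [alpha–kappa 12, alpha–epsilon 17, delta–mu 12, delta–epsilon 15, iota–mu 6, epsilon–iota 18, iota–kappa 18] → take iota–mu (6); add mu.
Step 4: frontier [alpha–kappa 12, alpha–epsilon 17, delta–epsilon 15, epsilon–iota 18, iota–kappa 18, kappa–mu 6, epsilon–mu 22] → take kappa–mu (6); add kappa.
Step 5: frontier [alpha–epsilon 17, delta–epsilon 15, epsilon–iota 18, epsilon–kappa 16, epsilon–mu 22] → take delta–epsilon (15); add epsilon.
MST edges: alpha–delta, alpha–iota, iota–mu, kappa–mu, delta–epsilon; total weight 8+10+6+6+15 = 45.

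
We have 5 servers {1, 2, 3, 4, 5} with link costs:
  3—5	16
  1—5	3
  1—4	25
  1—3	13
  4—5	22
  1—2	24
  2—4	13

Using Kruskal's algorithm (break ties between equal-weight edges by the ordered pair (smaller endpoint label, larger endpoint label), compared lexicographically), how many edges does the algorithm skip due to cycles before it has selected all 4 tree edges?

Sort edges by weight, then run Kruskal:
1—5 (3): add. Components now {1,5} {2} {3} {4}
1—3 (13): add. Components now {1,3,5} {2} {4}
2—4 (13): add. Components now {1,3,5} {2,4}
3—5 (16): skip — 3 and 5 already connected.
4—5 (22): add. Components now {1,2,3,4,5}
Edges rejected before the tree was complete: 1.

1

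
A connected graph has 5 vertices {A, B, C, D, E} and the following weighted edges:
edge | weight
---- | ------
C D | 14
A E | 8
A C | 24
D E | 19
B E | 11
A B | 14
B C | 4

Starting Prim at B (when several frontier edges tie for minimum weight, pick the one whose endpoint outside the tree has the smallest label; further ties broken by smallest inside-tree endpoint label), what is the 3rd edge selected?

A-E

Grow the tree from B using Prim:
Step 1: cheapest edge leaving the tree is B C (4); add C.
Step 2: cheapest edge leaving the tree is B E (11); add E.
Step 3: cheapest edge leaving the tree is A E (8); add A.
Step 4: cheapest edge leaving the tree is C D (14); add D.
The 3rd edge added is A E.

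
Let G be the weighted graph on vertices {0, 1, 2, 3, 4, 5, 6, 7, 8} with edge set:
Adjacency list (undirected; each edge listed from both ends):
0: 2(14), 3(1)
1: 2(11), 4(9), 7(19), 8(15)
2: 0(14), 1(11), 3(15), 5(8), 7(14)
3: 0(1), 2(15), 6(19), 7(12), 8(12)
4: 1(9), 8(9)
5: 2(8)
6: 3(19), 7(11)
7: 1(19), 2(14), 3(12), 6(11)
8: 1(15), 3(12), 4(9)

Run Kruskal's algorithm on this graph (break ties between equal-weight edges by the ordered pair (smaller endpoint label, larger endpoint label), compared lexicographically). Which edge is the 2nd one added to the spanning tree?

2-5

Kruskal's algorithm — process edges by increasing weight (ties by edge label):
0-3 (1): add — endpoints in different components.
2-5 (8): add — endpoints in different components.
1-4 (9): add — endpoints in different components.
4-8 (9): add — endpoints in different components.
1-2 (11): add — endpoints in different components.
6-7 (11): add — endpoints in different components.
3-7 (12): add — endpoints in different components.
3-8 (12): add — endpoints in different components.
The 2nd edge added is 2-5.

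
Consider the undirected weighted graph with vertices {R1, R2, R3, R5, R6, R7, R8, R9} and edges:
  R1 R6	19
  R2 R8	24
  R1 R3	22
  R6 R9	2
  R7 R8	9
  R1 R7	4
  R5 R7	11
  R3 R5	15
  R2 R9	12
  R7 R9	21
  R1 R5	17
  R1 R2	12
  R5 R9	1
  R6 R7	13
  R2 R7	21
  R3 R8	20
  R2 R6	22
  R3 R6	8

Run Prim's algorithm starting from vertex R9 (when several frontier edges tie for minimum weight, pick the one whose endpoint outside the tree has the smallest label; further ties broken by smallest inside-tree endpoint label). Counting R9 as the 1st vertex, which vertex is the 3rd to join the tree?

Prim's algorithm from R9:
Step 1: cheapest edge leaving the tree is R5 R9 (1); add R5.
Step 2: cheapest edge leaving the tree is R6 R9 (2); add R6.
Step 3: cheapest edge leaving the tree is R3 R6 (8); add R3.
Step 4: cheapest edge leaving the tree is R5 R7 (11); add R7.
Step 5: cheapest edge leaving the tree is R1 R7 (4); add R1.
Step 6: cheapest edge leaving the tree is R7 R8 (9); add R8.
Step 7: cheapest edge leaving the tree is R1 R2 (12); add R2.
Vertex order: R9, R5, R6, R3, R7, R1, R8, R2. The 3rd vertex is R6.

R6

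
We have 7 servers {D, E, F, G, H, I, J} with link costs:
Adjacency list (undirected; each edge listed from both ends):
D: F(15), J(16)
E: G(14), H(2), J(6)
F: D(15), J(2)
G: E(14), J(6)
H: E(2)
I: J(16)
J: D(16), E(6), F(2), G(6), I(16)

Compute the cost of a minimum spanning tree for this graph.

47

Kruskal's algorithm — process edges by increasing weight (ties by edge label):
E H (2): add. Components now {D} {E,H} {F} {G} {I} {J}
F J (2): add. Components now {D} {E,H} {F,J} {G} {I}
E J (6): add. Components now {D} {E,F,H,J} {G} {I}
G J (6): add. Components now {D} {E,F,G,H,J} {I}
E G (14): skip — E and G already connected.
D F (15): add. Components now {D,E,F,G,H,J} {I}
D J (16): skip — D and J already connected.
I J (16): add. Components now {D,E,F,G,H,I,J}
MST edges: E H, F J, E J, G J, D F, I J; total weight 2+2+6+6+15+16 = 47.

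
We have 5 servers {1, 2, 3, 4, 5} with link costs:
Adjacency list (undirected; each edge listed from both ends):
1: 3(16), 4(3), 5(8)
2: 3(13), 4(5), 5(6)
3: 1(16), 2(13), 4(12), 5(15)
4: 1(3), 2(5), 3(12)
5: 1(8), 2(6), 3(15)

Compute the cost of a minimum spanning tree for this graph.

Sort edges by weight, then run Kruskal:
1—4 (3): add — endpoints in different components.
2—4 (5): add — endpoints in different components.
2—5 (6): add — endpoints in different components.
1—5 (8): skip — 1 and 5 already connected.
3—4 (12): add — endpoints in different components.
MST edges: 1—4, 2—4, 2—5, 3—4; total weight 3+5+6+12 = 26.

26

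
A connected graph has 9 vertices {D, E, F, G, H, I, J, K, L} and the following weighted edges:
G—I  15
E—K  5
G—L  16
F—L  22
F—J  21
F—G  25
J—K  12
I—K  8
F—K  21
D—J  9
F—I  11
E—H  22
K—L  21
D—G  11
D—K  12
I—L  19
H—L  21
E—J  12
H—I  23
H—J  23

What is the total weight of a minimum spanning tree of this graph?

93

Kruskal's algorithm — process edges by increasing weight (ties by edge label):
E—K (5): add — endpoints in different components.
I—K (8): add — endpoints in different components.
D—J (9): add — endpoints in different components.
D—G (11): add — endpoints in different components.
F—I (11): add — endpoints in different components.
D—K (12): add — endpoints in different components.
E—J (12): skip — E and J already connected.
J—K (12): skip — J and K already connected.
G—I (15): skip — G and I already connected.
G—L (16): add — endpoints in different components.
I—L (19): skip — I and L already connected.
F—J (21): skip — F and J already connected.
F—K (21): skip — F and K already connected.
H—L (21): add — endpoints in different components.
MST edges: E—K, I—K, D—J, D—G, F—I, D—K, G—L, H—L; total weight 5+8+9+11+11+12+16+21 = 93.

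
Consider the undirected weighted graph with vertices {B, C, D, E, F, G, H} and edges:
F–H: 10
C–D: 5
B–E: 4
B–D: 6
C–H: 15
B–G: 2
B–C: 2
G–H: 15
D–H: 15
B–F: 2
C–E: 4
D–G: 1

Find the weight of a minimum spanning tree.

21

Grow the tree from G using Prim:
Step 1: cheapest edge leaving the tree is D–G (1); add D.
Step 2: cheapest edge leaving the tree is B–G (2); add B.
Step 3: cheapest edge leaving the tree is B–C (2); add C.
Step 4: cheapest edge leaving the tree is B–F (2); add F.
Step 5: cheapest edge leaving the tree is B–E (4); add E.
Step 6: cheapest edge leaving the tree is F–H (10); add H.
MST edges: D–G, B–G, B–C, B–F, B–E, F–H; total weight 1+2+2+2+4+10 = 21.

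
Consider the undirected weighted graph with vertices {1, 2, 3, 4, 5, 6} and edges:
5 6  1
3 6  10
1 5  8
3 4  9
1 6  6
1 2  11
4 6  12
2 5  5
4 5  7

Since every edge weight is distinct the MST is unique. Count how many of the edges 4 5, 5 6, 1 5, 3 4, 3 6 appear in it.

Kruskal: consider edges lightest-first.
5 6 (1): add — endpoints in different components.
2 5 (5): add — endpoints in different components.
1 6 (6): add — endpoints in different components.
4 5 (7): add — endpoints in different components.
1 5 (8): skip — 1 and 5 already connected.
3 4 (9): add — endpoints in different components.
MST edge set: {5 6, 2 5, 1 6, 4 5, 3 4}.
Of the listed edges, {4 5, 5 6, 3 4} are in the MST → 3.

3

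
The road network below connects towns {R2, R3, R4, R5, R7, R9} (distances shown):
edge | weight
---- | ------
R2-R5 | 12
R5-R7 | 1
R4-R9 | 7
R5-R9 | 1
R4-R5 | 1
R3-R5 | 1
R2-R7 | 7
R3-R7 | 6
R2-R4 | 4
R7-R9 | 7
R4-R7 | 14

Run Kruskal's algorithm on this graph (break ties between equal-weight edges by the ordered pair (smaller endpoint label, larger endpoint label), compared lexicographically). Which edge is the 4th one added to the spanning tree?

R5-R9

Kruskal's algorithm — process edges by increasing weight (ties by edge label):
R3-R5 (1): add — endpoints in different components.
R4-R5 (1): add — endpoints in different components.
R5-R7 (1): add — endpoints in different components.
R5-R9 (1): add — endpoints in different components.
R2-R4 (4): add — endpoints in different components.
The 4th edge added is R5-R9.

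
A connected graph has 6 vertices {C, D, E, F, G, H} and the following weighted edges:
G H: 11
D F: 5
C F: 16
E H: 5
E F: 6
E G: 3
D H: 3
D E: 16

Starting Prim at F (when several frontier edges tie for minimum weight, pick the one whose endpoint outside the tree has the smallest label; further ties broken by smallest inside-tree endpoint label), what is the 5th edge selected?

C-F

Grow the tree from F using Prim:
Step 1: cheapest edge leaving the tree is D F (5); add D.
Step 2: cheapest edge leaving the tree is D H (3); add H.
Step 3: cheapest edge leaving the tree is E H (5); add E.
Step 4: cheapest edge leaving the tree is E G (3); add G.
Step 5: cheapest edge leaving the tree is C F (16); add C.
The 5th edge added is C F.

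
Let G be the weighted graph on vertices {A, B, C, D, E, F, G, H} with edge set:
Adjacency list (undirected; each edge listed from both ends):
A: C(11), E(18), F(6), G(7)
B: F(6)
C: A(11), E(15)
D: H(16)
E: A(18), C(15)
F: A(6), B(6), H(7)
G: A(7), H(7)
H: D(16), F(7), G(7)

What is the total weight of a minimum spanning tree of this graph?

68

Kruskal: consider edges lightest-first.
A—F (6): add — endpoints in different components.
B—F (6): add — endpoints in different components.
A—G (7): add — endpoints in different components.
F—H (7): add — endpoints in different components.
G—H (7): skip — G and H already connected.
A—C (11): add — endpoints in different components.
C—E (15): add — endpoints in different components.
D—H (16): add — endpoints in different components.
MST edges: A—F, B—F, A—G, F—H, A—C, C—E, D—H; total weight 6+6+7+7+11+15+16 = 68.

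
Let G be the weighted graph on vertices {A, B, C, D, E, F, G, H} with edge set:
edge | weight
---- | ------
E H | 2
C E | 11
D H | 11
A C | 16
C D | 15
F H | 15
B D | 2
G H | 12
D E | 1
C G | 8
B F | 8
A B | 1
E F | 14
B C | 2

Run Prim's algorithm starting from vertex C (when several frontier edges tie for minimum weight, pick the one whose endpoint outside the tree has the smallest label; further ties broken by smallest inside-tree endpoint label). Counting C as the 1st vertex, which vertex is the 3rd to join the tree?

A

Prim, starting at C.
Step 1: frontier [B C 2, C G 8, C E 11, C D 15, A C 16] → take B C (2); add B.
Step 2: frontier [A B 1, B D 2, B F 8, C G 8, C E 11, C D 15, A C 16] → take A B (1); add A.
Step 3: frontier [B D 2, B F 8, C G 8, C E 11, C D 15] → take B D (2); add D.
Step 4: frontier [B F 8, C G 8, C E 11, D E 1, D H 11] → take D E (1); add E.
Step 5: frontier [B F 8, C G 8, D H 11, E H 2, E F 14] → take E H (2); add H.
Step 6: frontier [B F 8, C G 8, E F 14, G H 12, F H 15] → take B F (8); add F.
Step 7: frontier [C G 8, G H 12] → take C G (8); add G.
Vertex order: C, B, A, D, E, H, F, G. The 3rd vertex is A.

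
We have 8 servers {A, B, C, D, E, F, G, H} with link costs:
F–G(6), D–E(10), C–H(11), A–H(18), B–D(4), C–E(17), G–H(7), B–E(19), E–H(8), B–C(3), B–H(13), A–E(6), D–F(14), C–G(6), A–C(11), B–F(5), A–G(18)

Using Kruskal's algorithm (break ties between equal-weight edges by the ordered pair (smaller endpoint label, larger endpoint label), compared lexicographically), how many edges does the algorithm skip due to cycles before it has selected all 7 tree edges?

Sort edges by weight, then run Kruskal:
B–C (3): add — endpoints in different components.
B–D (4): add — endpoints in different components.
B–F (5): add — endpoints in different components.
A–E (6): add — endpoints in different components.
C–G (6): add — endpoints in different components.
F–G (6): skip — F and G already connected.
G–H (7): add — endpoints in different components.
E–H (8): add — endpoints in different components.
Edges rejected before the tree was complete: 1.

1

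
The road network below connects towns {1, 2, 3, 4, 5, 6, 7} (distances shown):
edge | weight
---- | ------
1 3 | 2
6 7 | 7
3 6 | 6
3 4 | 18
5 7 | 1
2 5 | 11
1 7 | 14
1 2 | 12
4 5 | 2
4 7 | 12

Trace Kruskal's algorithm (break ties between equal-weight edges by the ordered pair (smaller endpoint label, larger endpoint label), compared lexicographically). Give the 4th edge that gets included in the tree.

Kruskal's algorithm — process edges by increasing weight (ties by edge label):
5 7 (1): add. Components now {1} {2} {3} {4} {5,7} {6}
1 3 (2): add. Components now {1,3} {2} {4} {5,7} {6}
4 5 (2): add. Components now {1,3} {2} {4,5,7} {6}
3 6 (6): add. Components now {1,3,6} {2} {4,5,7}
6 7 (7): add. Components now {1,3,4,5,6,7} {2}
2 5 (11): add. Components now {1,2,3,4,5,6,7}
The 4th edge added is 3 6.

3-6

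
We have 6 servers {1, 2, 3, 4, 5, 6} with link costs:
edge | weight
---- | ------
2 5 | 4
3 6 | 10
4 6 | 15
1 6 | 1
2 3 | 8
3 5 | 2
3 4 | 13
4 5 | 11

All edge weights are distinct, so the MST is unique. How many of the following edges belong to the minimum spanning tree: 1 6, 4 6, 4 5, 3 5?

3

Sort edges by weight, then run Kruskal:
1 6 (1): add. Components now {1,6} {2} {3} {4} {5}
3 5 (2): add. Components now {1,6} {2} {3,5} {4}
2 5 (4): add. Components now {1,6} {2,3,5} {4}
2 3 (8): skip — 2 and 3 already connected.
3 6 (10): add. Components now {1,2,3,5,6} {4}
4 5 (11): add. Components now {1,2,3,4,5,6}
MST edge set: {1 6, 3 5, 2 5, 3 6, 4 5}.
Of the listed edges, {1 6, 4 5, 3 5} are in the MST → 3.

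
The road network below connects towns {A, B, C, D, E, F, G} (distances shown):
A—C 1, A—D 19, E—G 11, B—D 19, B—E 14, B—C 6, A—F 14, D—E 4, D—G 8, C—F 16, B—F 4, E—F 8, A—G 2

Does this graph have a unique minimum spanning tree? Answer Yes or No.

No

Kruskal's algorithm — process edges by increasing weight (ties by edge label):
A—C (1): add. Components now {A,C} {B} {D} {E} {F} {G}
A—G (2): add. Components now {A,C,G} {B} {D} {E} {F}
B—F (4): add. Components now {A,C,G} {B,F} {D} {E}
D—E (4): add. Components now {A,C,G} {B,F} {D,E}
B—C (6): add. Components now {A,B,C,F,G} {D,E}
D—G (8): add. Components now {A,B,C,D,E,F,G}
Non-tree edge E—F has weight 8, equal to the heaviest edge on its tree cycle — swapping gives another MST of the same weight. Not unique.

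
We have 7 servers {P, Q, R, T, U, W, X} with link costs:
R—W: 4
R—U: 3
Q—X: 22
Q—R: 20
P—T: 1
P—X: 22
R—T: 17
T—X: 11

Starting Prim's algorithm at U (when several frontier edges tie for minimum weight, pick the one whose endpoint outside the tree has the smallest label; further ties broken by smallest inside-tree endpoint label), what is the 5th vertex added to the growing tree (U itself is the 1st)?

P

Grow the tree from U using Prim:
Step 1: cheapest edge leaving the tree is R—U (3); add R.
Step 2: cheapest edge leaving the tree is R—W (4); add W.
Step 3: cheapest edge leaving the tree is R—T (17); add T.
Step 4: cheapest edge leaving the tree is P—T (1); add P.
Step 5: cheapest edge leaving the tree is T—X (11); add X.
Step 6: cheapest edge leaving the tree is Q—R (20); add Q.
Vertex order: U, R, W, T, P, X, Q. The 5th vertex is P.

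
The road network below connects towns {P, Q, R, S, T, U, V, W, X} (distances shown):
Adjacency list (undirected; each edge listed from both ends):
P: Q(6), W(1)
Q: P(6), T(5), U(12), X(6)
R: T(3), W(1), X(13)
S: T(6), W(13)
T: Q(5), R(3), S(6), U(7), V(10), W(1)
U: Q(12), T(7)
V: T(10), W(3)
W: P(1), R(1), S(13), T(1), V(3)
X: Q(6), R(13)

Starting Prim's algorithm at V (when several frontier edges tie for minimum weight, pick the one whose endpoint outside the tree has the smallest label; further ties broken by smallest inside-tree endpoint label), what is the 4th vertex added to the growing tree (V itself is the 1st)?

R

Prim, starting at V.
Step 1: cheapest edge leaving the tree is V-W (3); add W.
Step 2: cheapest edge leaving the tree is P-W (1); add P.
Step 3: cheapest edge leaving the tree is R-W (1); add R.
Step 4: cheapest edge leaving the tree is T-W (1); add T.
Step 5: cheapest edge leaving the tree is Q-T (5); add Q.
Step 6: cheapest edge leaving the tree is S-T (6); add S.
Step 7: cheapest edge leaving the tree is Q-X (6); add X.
Step 8: cheapest edge leaving the tree is T-U (7); add U.
Vertex order: V, W, P, R, T, Q, S, X, U. The 4th vertex is R.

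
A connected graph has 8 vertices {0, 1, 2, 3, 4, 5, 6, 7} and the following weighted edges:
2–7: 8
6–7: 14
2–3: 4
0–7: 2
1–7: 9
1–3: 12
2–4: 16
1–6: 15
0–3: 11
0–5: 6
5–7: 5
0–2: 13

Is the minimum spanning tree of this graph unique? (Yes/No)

Sort edges by weight, then run Kruskal:
0–7 (2): add — endpoints in different components.
2–3 (4): add — endpoints in different components.
5–7 (5): add — endpoints in different components.
0–5 (6): skip — 0 and 5 already connected.
2–7 (8): add — endpoints in different components.
1–7 (9): add — endpoints in different components.
0–3 (11): skip — 0 and 3 already connected.
1–3 (12): skip — 1 and 3 already connected.
0–2 (13): skip — 0 and 2 already connected.
6–7 (14): add — endpoints in different components.
1–6 (15): skip — 1 and 6 already connected.
2–4 (16): add — endpoints in different components.
Every non-tree edge has weight strictly greater than the heaviest edge on the tree path between its endpoints, so the MST is unique.

Yes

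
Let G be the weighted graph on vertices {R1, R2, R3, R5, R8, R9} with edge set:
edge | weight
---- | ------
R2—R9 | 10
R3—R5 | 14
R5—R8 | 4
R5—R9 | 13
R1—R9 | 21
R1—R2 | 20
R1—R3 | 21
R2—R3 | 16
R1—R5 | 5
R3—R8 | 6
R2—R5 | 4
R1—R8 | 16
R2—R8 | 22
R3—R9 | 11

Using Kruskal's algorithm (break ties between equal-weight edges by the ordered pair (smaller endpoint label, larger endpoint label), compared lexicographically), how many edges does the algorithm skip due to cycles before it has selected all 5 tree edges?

0

Sort edges by weight, then run Kruskal:
R2—R5 (4): add. Components now {R2,R5} {R9} {R3} {R1} {R8}
R5—R8 (4): add. Components now {R2,R5,R8} {R9} {R3} {R1}
R1—R5 (5): add. Components now {R1,R2,R5,R8} {R9} {R3}
R3—R8 (6): add. Components now {R1,R2,R3,R5,R8} {R9}
R2—R9 (10): add. Components now {R1,R2,R3,R5,R8,R9}
Edges rejected before the tree was complete: 0.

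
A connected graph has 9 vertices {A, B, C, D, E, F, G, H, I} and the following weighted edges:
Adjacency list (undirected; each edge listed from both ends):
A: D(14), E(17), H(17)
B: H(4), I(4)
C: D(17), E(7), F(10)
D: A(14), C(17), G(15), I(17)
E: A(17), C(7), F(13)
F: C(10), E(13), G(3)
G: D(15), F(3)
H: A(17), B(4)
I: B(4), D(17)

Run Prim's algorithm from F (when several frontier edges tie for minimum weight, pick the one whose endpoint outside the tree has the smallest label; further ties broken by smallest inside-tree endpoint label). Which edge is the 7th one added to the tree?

Grow the tree from F using Prim:
Step 1: frontier [F–G 3, C–F 10, E–F 13] → take F–G (3); add G.
Step 2: frontier [C–F 10, E–F 13, D–G 15] → take C–F (10); add C.
Step 3: frontier [C–E 7, C–D 17, E–F 13, D–G 15] → take C–E (7); add E.
Step 4: frontier [C–D 17, A–E 17, D–G 15] → take D–G (15); add D.
Step 5: frontier [A–D 14, D–I 17, A–E 17] → take A–D (14); add A.
Step 6: frontier [A–H 17, D–I 17] → take A–H (17); add H.
Step 7: frontier [D–I 17, B–H 4] → take B–H (4); add B.
Step 8: frontier [B–I 4, D–I 17] → take B–I (4); add I.
The 7th edge added is B–H.

B-H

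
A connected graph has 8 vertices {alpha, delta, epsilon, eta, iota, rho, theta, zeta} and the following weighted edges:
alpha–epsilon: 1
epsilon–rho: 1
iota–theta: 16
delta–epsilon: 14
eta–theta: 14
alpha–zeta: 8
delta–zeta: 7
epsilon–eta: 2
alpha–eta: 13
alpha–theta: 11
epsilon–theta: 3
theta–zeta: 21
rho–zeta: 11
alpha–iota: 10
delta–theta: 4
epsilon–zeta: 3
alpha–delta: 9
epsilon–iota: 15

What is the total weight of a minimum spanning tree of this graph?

24

Prim's algorithm from theta:
Step 1: cheapest edge leaving the tree is epsilon–theta (3); add epsilon.
Step 2: cheapest edge leaving the tree is alpha–epsilon (1); add alpha.
Step 3: cheapest edge leaving the tree is epsilon–rho (1); add rho.
Step 4: cheapest edge leaving the tree is epsilon–eta (2); add eta.
Step 5: cheapest edge leaving the tree is epsilon–zeta (3); add zeta.
Step 6: cheapest edge leaving the tree is delta–theta (4); add delta.
Step 7: cheapest edge leaving the tree is alpha–iota (10); add iota.
MST edges: epsilon–theta, alpha–epsilon, epsilon–rho, epsilon–eta, epsilon–zeta, delta–theta, alpha–iota; total weight 3+1+1+2+3+4+10 = 24.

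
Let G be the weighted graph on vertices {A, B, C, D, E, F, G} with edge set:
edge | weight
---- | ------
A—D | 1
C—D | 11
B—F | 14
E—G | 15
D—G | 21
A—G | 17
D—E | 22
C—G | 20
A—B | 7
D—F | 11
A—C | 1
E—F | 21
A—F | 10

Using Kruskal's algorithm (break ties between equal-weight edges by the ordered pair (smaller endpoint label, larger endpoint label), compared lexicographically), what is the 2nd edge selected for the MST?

Sort edges by weight, then run Kruskal:
A—C (1): add. Components now {A,C} {B} {D} {E} {F} {G}
A—D (1): add. Components now {A,C,D} {B} {E} {F} {G}
A—B (7): add. Components now {A,B,C,D} {E} {F} {G}
A—F (10): add. Components now {A,B,C,D,F} {E} {G}
C—D (11): skip — C and D already connected.
D—F (11): skip — D and F already connected.
B—F (14): skip — B and F already connected.
E—G (15): add. Components now {A,B,C,D,F} {E,G}
A—G (17): add. Components now {A,B,C,D,E,F,G}
The 2nd edge added is A—D.

A-D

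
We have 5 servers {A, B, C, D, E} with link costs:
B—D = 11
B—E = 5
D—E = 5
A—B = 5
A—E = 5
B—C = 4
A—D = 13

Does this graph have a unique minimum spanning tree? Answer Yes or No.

No

Sort edges by weight, then run Kruskal:
B—C (4): add. Components now {A} {B,C} {D} {E}
A—B (5): add. Components now {A,B,C} {D} {E}
A—E (5): add. Components now {A,B,C,E} {D}
B—E (5): skip — B and E already connected.
D—E (5): add. Components now {A,B,C,D,E}
Non-tree edge B—E has weight 5, equal to the heaviest edge on its tree cycle — swapping gives another MST of the same weight. Not unique.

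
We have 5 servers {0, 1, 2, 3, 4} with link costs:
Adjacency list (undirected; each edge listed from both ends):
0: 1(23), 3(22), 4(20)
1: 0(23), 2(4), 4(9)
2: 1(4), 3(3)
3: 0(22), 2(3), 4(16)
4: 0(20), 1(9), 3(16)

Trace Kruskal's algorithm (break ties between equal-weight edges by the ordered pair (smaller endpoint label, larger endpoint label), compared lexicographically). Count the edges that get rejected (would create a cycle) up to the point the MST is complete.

Kruskal's algorithm — process edges by increasing weight (ties by edge label):
2 3 (3): add — endpoints in different components.
1 2 (4): add — endpoints in different components.
1 4 (9): add — endpoints in different components.
3 4 (16): skip — 3 and 4 already connected.
0 4 (20): add — endpoints in different components.
Edges rejected before the tree was complete: 1.

1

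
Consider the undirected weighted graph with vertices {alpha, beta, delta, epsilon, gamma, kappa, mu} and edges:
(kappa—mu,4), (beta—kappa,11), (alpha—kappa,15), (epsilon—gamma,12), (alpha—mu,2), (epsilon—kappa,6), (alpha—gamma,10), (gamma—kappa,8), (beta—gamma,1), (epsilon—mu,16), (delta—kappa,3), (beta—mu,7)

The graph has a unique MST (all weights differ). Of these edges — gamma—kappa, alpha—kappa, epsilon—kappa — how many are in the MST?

Sort edges by weight, then run Kruskal:
beta—gamma (1): add. Components now {epsilon} {delta} {beta,gamma} {alpha} {kappa} {mu}
alpha—mu (2): add. Components now {epsilon} {delta} {beta,gamma} {alpha,mu} {kappa}
delta—kappa (3): add. Components now {epsilon} {delta,kappa} {beta,gamma} {alpha,mu}
kappa—mu (4): add. Components now {epsilon} {alpha,delta,kappa,mu} {beta,gamma}
epsilon—kappa (6): add. Components now {alpha,delta,epsilon,kappa,mu} {beta,gamma}
beta—mu (7): add. Components now {alpha,beta,delta,epsilon,gamma,kappa,mu}
MST edge set: {beta—gamma, alpha—mu, delta—kappa, kappa—mu, epsilon—kappa, beta—mu}.
Of the listed edges, {epsilon—kappa} are in the MST → 1.

1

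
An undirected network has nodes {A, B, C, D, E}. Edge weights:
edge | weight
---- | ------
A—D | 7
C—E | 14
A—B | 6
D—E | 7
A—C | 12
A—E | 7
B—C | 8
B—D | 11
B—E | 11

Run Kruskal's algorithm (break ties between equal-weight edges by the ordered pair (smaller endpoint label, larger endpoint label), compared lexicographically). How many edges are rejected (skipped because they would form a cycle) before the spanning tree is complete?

1

Sort edges by weight, then run Kruskal:
A—B (6): add — endpoints in different components.
A—D (7): add — endpoints in different components.
A—E (7): add — endpoints in different components.
D—E (7): skip — D and E already connected.
B—C (8): add — endpoints in different components.
Edges rejected before the tree was complete: 1.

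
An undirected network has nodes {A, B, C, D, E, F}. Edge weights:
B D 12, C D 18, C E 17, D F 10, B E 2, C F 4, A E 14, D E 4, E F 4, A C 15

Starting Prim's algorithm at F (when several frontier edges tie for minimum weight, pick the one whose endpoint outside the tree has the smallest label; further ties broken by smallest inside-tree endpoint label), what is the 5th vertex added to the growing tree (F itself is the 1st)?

Grow the tree from F using Prim:
Step 1: frontier [C F 4, E F 4, D F 10] → take C F (4); add C.
Step 2: frontier [A C 15, C E 17, C D 18, E F 4, D F 10] → take E F (4); add E.
Step 3: frontier [A C 15, C D 18, B E 2, D E 4, A E 14, D F 10] → take B E (2); add B.
Step 4: frontier [B D 12, A C 15, C D 18, D E 4, A E 14, D F 10] → take D E (4); add D.
Step 5: frontier [A C 15, A E 14] → take A E (14); add A.
Vertex order: F, C, E, B, D, A. The 5th vertex is D.

D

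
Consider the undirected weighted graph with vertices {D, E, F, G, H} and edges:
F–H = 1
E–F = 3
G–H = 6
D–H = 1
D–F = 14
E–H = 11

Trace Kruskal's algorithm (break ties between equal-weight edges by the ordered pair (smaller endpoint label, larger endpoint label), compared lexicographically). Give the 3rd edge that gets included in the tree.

E-F

Kruskal: consider edges lightest-first.
D–H (1): add. Components now {D,H} {E} {F} {G}
F–H (1): add. Components now {D,F,H} {E} {G}
E–F (3): add. Components now {D,E,F,H} {G}
G–H (6): add. Components now {D,E,F,G,H}
The 3rd edge added is E–F.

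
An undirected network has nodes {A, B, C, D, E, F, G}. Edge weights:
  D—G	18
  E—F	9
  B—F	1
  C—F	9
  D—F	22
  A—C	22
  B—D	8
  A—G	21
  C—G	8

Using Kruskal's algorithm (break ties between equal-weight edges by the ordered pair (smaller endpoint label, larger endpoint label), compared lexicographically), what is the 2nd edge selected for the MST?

Kruskal's algorithm — process edges by increasing weight (ties by edge label):
B—F (1): add. Components now {A} {B,F} {C} {D} {E} {G}
B—D (8): add. Components now {A} {B,D,F} {C} {E} {G}
C—G (8): add. Components now {A} {B,D,F} {C,G} {E}
C—F (9): add. Components now {A} {B,C,D,F,G} {E}
E—F (9): add. Components now {A} {B,C,D,E,F,G}
D—G (18): skip — D and G already connected.
A—G (21): add. Components now {A,B,C,D,E,F,G}
The 2nd edge added is B—D.

B-D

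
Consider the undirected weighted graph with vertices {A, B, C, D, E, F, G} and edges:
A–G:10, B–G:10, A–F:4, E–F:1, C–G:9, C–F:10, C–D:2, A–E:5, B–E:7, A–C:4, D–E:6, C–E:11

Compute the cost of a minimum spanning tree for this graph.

27

Grow the tree from D using Prim:
Step 1: cheapest edge leaving the tree is C–D (2); add C.
Step 2: cheapest edge leaving the tree is A–C (4); add A.
Step 3: cheapest edge leaving the tree is A–F (4); add F.
Step 4: cheapest edge leaving the tree is E–F (1); add E.
Step 5: cheapest edge leaving the tree is B–E (7); add B.
Step 6: cheapest edge leaving the tree is C–G (9); add G.
MST edges: C–D, A–C, A–F, E–F, B–E, C–G; total weight 2+4+4+1+7+9 = 27.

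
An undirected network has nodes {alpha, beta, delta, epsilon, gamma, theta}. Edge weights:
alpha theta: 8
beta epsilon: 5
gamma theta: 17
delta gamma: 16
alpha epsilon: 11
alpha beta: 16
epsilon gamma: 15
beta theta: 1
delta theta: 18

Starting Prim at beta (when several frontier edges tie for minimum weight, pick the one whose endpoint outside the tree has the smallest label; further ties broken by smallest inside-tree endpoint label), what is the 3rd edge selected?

alpha-theta

Prim, starting at beta.
Step 1: cheapest edge leaving the tree is beta theta (1); add theta.
Step 2: cheapest edge leaving the tree is beta epsilon (5); add epsilon.
Step 3: cheapest edge leaving the tree is alpha theta (8); add alpha.
Step 4: cheapest edge leaving the tree is epsilon gamma (15); add gamma.
Step 5: cheapest edge leaving the tree is delta gamma (16); add delta.
The 3rd edge added is alpha theta.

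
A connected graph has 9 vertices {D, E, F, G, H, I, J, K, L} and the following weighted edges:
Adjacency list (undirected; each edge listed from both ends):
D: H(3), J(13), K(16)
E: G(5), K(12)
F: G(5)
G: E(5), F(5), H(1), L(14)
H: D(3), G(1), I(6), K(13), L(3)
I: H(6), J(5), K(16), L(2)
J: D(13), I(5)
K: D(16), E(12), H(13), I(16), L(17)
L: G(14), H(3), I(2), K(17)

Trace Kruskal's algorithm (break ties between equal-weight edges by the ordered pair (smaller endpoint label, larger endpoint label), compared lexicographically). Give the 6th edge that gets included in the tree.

Sort edges by weight, then run Kruskal:
G-H (1): add — endpoints in different components.
I-L (2): add — endpoints in different components.
D-H (3): add — endpoints in different components.
H-L (3): add — endpoints in different components.
E-G (5): add — endpoints in different components.
F-G (5): add — endpoints in different components.
I-J (5): add — endpoints in different components.
H-I (6): skip — H and I already connected.
E-K (12): add — endpoints in different components.
The 6th edge added is F-G.

F-G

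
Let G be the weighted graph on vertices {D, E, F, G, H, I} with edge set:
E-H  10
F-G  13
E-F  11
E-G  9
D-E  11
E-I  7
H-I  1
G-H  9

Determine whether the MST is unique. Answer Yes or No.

Kruskal: consider edges lightest-first.
H-I (1): add. Components now {D} {E} {F} {G} {H,I}
E-I (7): add. Components now {D} {E,H,I} {F} {G}
E-G (9): add. Components now {D} {E,G,H,I} {F}
G-H (9): skip — G and H already connected.
E-H (10): skip — E and H already connected.
D-E (11): add. Components now {D,E,G,H,I} {F}
E-F (11): add. Components now {D,E,F,G,H,I}
Non-tree edge G-H has weight 9, equal to the heaviest edge on its tree cycle — swapping gives another MST of the same weight. Not unique.

No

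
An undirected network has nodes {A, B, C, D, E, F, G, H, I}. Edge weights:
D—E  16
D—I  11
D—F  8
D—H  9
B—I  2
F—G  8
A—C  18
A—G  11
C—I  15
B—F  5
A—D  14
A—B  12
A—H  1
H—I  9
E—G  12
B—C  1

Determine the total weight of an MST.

Kruskal: consider edges lightest-first.
A—H (1): add — endpoints in different components.
B—C (1): add — endpoints in different components.
B—I (2): add — endpoints in different components.
B—F (5): add — endpoints in different components.
D—F (8): add — endpoints in different components.
F—G (8): add — endpoints in different components.
D—H (9): add — endpoints in different components.
H—I (9): skip — H and I already connected.
A—G (11): skip — A and G already connected.
D—I (11): skip — D and I already connected.
A—B (12): skip — A and B already connected.
E—G (12): add — endpoints in different components.
MST edges: A—H, B—C, B—I, B—F, D—F, F—G, D—H, E—G; total weight 1+1+2+5+8+8+9+12 = 46.

46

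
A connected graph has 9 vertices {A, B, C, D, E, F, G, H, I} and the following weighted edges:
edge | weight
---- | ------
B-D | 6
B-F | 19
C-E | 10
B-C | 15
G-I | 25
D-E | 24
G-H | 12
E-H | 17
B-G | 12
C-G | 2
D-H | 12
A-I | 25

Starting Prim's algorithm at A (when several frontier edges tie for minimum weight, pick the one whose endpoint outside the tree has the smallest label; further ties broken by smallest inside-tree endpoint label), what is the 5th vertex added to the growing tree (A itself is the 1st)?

E

Grow the tree from A using Prim:
Step 1: cheapest edge leaving the tree is A-I (25); add I.
Step 2: cheapest edge leaving the tree is G-I (25); add G.
Step 3: cheapest edge leaving the tree is C-G (2); add C.
Step 4: cheapest edge leaving the tree is C-E (10); add E.
Step 5: cheapest edge leaving the tree is B-G (12); add B.
Step 6: cheapest edge leaving the tree is B-D (6); add D.
Step 7: cheapest edge leaving the tree is D-H (12); add H.
Step 8: cheapest edge leaving the tree is B-F (19); add F.
Vertex order: A, I, G, C, E, B, D, H, F. The 5th vertex is E.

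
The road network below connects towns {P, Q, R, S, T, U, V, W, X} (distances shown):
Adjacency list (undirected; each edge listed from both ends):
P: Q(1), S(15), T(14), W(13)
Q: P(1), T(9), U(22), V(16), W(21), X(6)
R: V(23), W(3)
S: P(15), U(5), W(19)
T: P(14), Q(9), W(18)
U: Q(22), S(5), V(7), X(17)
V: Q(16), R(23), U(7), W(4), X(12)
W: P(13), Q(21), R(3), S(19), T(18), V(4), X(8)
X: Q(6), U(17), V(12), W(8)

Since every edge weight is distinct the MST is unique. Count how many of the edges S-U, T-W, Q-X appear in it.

2

Kruskal's algorithm — process edges by increasing weight (ties by edge label):
P-Q (1): add — endpoints in different components.
R-W (3): add — endpoints in different components.
V-W (4): add — endpoints in different components.
S-U (5): add — endpoints in different components.
Q-X (6): add — endpoints in different components.
U-V (7): add — endpoints in different components.
W-X (8): add — endpoints in different components.
Q-T (9): add — endpoints in different components.
MST edge set: {P-Q, R-W, V-W, S-U, Q-X, U-V, W-X, Q-T}.
Of the listed edges, {S-U, Q-X} are in the MST → 2.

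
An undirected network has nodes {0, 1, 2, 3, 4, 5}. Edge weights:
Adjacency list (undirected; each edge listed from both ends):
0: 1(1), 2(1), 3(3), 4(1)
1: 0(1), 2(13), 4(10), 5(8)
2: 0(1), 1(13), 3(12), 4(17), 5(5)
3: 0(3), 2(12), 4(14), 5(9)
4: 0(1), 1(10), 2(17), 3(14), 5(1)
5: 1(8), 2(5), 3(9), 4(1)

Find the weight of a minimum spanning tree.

Grow the tree from 2 using Prim:
Step 1: cheapest edge leaving the tree is 0-2 (1); add 0.
Step 2: cheapest edge leaving the tree is 0-1 (1); add 1.
Step 3: cheapest edge leaving the tree is 0-4 (1); add 4.
Step 4: cheapest edge leaving the tree is 4-5 (1); add 5.
Step 5: cheapest edge leaving the tree is 0-3 (3); add 3.
MST edges: 0-2, 0-1, 0-4, 4-5, 0-3; total weight 1+1+1+1+3 = 7.

7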